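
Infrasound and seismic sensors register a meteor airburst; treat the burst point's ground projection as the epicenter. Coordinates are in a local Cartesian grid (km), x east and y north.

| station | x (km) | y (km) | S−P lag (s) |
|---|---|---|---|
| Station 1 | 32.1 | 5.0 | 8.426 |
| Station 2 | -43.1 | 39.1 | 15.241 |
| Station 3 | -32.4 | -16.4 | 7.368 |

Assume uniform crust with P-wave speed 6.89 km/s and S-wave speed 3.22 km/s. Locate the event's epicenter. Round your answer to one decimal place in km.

6.1 km east, -38.8 km north

Distance from S−P lag: d = Δt · v_P v_S / (v_P − v_S) = Δt · (6.89·3.22)/(6.89−3.22) ≈ 6.0452·Δt.
So d_Station 1 = 50.94, d_Station 2 = 92.13, d_Station 3 = 44.54 km.
Circle about each station: (x − 32.1)² + (y − 5.0)² = 50.94²; (x + 43.1)² + (y − 39.1)² = 92.13²; (x + 32.4)² + (y + 16.4)² = 44.54².
Subtracting the Station 1 equation from the Station 2 and Station 3 equations removes the quadratic terms:
-150.4 x + 68.2 y = -3562.04
-129.0 x − 42.8 y = 874.38
Solving the 2×2 system: x ≈ 6.1, y ≈ -38.8 km.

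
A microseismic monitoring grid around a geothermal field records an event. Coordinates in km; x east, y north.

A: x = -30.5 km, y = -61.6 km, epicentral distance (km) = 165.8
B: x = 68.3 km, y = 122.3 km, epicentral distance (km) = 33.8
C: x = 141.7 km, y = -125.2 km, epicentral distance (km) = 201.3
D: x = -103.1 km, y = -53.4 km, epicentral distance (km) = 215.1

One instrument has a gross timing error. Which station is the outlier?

Solve using three stations at a time. Using A, C, D (subtract circle equations pairwise → linear system) gives (x, y) ≈ (76.4, 65.4).
Distances from that point to each station vs reported:
  A: calculated 166.0 vs reported 165.8 → residual 0.2 km
  B: calculated 57.5 vs reported 33.8 → residual 23.7 km
  C: calculated 201.5 vs reported 201.3 → residual 0.2 km
  D: calculated 215.3 vs reported 215.1 → residual 0.2 km
A, C, D are mutually consistent (residuals ≈ 0); B is off by 23.7 km.

B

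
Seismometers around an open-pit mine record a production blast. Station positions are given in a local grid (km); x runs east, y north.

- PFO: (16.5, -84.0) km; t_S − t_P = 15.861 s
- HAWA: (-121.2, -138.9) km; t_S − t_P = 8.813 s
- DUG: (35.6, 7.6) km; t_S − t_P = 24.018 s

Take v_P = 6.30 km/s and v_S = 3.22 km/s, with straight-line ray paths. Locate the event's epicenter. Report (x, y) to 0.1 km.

x ≈ -87.7 km, y ≈ -91.5 km

Distance from S−P lag: d = Δt · v_P v_S / (v_P − v_S) = Δt · (6.30·3.22)/(6.30−3.22) ≈ 6.5864·Δt.
So d_PFO = 104.47, d_HAWA = 58.05, d_DUG = 158.19 km.
Circle about each station: (x − 16.5)² + (y + 84.0)² = 104.47²; (x + 121.2)² + (y + 138.9)² = 58.05²; (x − 35.6)² + (y − 7.6)² = 158.19².
Subtracting the PFO equation from the HAWA and DUG equations removes the quadratic terms:
-275.4 x − 109.8 y = 34198.58
38.2 x + 183.2 y = -20113.23
Solving the 2×2 system: x ≈ -87.7, y ≈ -91.5 km.
Check against PFO (with the unrounded x, y): √((x − 16.5)²+(y + 84.0)²) = 104.47 ≈ 104.47 km. ✓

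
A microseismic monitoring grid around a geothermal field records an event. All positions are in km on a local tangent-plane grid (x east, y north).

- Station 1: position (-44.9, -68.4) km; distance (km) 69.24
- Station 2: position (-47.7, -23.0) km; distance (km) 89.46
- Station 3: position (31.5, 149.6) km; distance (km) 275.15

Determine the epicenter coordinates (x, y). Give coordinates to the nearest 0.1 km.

-112.1 km east, -85.1 km north

Circle about each station: (x + 44.9)² + (y + 68.4)² = 69.24²; (x + 47.7)² + (y + 23.0)² = 89.46²; (x − 31.5)² + (y − 149.6)² = 275.15².
Subtracting the Station 1 equation from the Station 2 and Station 3 equations removes the quadratic terms:
-5.6 x + 90.8 y = -7099.19
152.8 x + 436.0 y = -54235.50
Solving the 2×2 system: x ≈ -112.1, y ≈ -85.1 km.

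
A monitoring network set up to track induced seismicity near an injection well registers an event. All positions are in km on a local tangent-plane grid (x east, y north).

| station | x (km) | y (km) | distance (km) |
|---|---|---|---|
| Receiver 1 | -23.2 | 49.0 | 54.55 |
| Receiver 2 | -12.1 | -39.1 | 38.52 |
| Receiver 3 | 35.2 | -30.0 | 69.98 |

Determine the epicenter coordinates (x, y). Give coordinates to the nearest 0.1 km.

Circle about each station: (x + 23.2)² + (y − 49.0)² = 54.55²; (x + 12.1)² + (y + 39.1)² = 38.52²; (x − 35.2)² + (y + 30.0)² = 69.98².
Subtracting the Receiver 1 equation from the Receiver 2 and Receiver 3 equations removes the quadratic terms:
22.2 x − 176.2 y = 227.89
116.8 x − 158.0 y = -2721.70
Solving the 2×2 system: x ≈ -30.2, y ≈ -5.1 km.
Check against Receiver 1 (with the unrounded x, y): √((x + 23.2)²+(y − 49.0)²) = 54.55 ≈ 54.55 km. ✓

(-30.2, -5.1)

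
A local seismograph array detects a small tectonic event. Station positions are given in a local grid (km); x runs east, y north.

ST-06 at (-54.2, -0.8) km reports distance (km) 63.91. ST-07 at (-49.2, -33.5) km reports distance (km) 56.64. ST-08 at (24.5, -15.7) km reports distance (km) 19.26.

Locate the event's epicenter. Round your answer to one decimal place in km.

(6.2, -21.7)

Circle about each station: (x + 54.2)² + (y + 0.8)² = 63.91²; (x + 49.2)² + (y + 33.5)² = 56.64²; (x − 24.5)² + (y + 15.7)² = 19.26².
Subtracting pairs of circle equations eliminates x²+y² and gives linear equations (the radical axes):
10.0 x − 65.4 y = 1481.01
157.4 x − 29.8 y = 1622.00
Solving the 2×2 system: x ≈ 6.2, y ≈ -21.7 km.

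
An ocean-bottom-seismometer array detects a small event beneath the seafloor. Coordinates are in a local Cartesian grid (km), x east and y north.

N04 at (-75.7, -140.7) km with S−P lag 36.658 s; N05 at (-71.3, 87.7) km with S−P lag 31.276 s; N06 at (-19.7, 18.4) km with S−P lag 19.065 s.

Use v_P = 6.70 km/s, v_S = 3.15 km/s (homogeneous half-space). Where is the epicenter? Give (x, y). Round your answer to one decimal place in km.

Distance from S−P lag: d = Δt · v_P v_S / (v_P − v_S) = Δt · (6.70·3.15)/(6.70−3.15) ≈ 5.9451·Δt.
So d_N04 = 217.93, d_N05 = 185.94, d_N06 = 113.34 km.
Circle about each station: (x + 75.7)² + (y + 140.7)² = 217.93²; (x + 71.3)² + (y − 87.7)² = 185.94²; (x + 19.7)² + (y − 18.4)² = 113.34².
Subtracting the N04 equation from the N05 and N06 equations removes the quadratic terms:
8.8 x + 456.8 y = 167.80
112.0 x + 318.2 y = 9847.20
Solving the 2×2 system: x ≈ 91.9, y ≈ -1.4 km.
Check against N04 (with the unrounded x, y): √((x + 75.7)²+(y + 140.7)²) = 217.94 ≈ 217.93 km. ✓

x ≈ 91.9 km, y ≈ -1.4 km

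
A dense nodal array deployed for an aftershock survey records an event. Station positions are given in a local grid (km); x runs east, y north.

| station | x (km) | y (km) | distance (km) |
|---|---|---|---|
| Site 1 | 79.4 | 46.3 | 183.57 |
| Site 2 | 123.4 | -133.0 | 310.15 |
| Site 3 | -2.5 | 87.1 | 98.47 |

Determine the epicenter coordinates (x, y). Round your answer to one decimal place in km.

x ≈ -100.8 km, y ≈ 81.3 km

Circle about each station: (x − 79.4)² + (y − 46.3)² = 183.57²; (x − 123.4)² + (y + 133.0)² = 310.15²; (x + 2.5)² + (y − 87.1)² = 98.47².
Subtracting the Site 1 equation from the Site 2 and Site 3 equations removes the quadratic terms:
88.0 x − 358.6 y = -38026.57
-163.8 x + 81.6 y = 23146.21
Solving the 2×2 system: x ≈ -100.8, y ≈ 81.3 km.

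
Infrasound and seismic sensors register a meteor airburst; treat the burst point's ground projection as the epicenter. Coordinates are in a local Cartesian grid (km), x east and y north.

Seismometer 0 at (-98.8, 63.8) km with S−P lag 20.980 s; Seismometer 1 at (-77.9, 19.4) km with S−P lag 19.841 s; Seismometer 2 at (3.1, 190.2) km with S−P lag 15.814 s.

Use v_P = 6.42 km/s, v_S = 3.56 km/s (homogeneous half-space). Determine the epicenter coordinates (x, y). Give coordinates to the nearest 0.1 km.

Distance from S−P lag: d = Δt · v_P v_S / (v_P − v_S) = Δt · (6.42·3.56)/(6.42−3.56) ≈ 7.9913·Δt.
So d_Seismometer 0 = 167.66, d_Seismometer 1 = 158.56, d_Seismometer 2 = 126.37 km.
Circle about each station: (x + 98.8)² + (y − 63.8)² = 167.66²; (x + 77.9)² + (y − 19.4)² = 158.56²; (x − 3.1)² + (y − 190.2)² = 126.37².
Subtracting the Seismometer 0 equation from the Seismometer 1 and Seismometer 2 equations removes the quadratic terms:
41.8 x − 88.8 y = -4418.51
203.8 x + 252.8 y = 34494.27
Solving the 2×2 system: x ≈ 67.9, y ≈ 81.7 km.

x ≈ 67.9 km, y ≈ 81.7 km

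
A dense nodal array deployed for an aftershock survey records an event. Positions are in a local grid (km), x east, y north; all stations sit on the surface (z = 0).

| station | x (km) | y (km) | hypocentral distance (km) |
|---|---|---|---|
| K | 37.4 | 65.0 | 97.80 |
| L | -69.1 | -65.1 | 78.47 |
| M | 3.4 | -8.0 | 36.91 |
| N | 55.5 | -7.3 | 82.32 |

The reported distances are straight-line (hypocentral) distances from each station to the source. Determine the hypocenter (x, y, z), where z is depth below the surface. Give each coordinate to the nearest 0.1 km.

Each station gives a sphere (x−x_i)² + (y−y_i)² + z² = d_i² (stations at z=0).
Subtracting the K sphere from L and M: z² cancels, leaving linear equations in x and y:
-213.0 x − 260.2 y = 6796.36
-68.0 x − 146.0 y = 2654.29
Solving: x ≈ -22.502, y ≈ -7.700 km (keep extra digits for the depth step; rounded: -22.5, -7.7).
Then from the K sphere: z² = 97.80² − (x − 37.4)² − (y − 65.0)² with x = -22.502, y = -7.700, so z ≈ 26.293 ≈ 26.3 km.

(-22.5, -7.7, 26.3)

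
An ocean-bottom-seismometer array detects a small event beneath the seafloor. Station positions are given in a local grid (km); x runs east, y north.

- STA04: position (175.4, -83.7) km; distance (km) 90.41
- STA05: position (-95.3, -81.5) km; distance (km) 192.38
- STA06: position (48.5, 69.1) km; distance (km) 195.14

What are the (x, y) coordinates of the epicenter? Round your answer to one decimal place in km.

Circle about each station: (x − 175.4)² + (y + 83.7)² = 90.41²; (x + 95.3)² + (y + 81.5)² = 192.38²; (x − 48.5)² + (y − 69.1)² = 195.14².
Subtracting the STA04 equation from the STA05 and STA06 equations removes the quadratic terms:
-541.4 x + 4.4 y = -50882.61
-253.8 x + 305.6 y = -60549.44
Solving the 2×2 system: x ≈ 93.0, y ≈ -120.9 km.
Check against STA04 (with the unrounded x, y): √((x − 175.4)²+(y + 83.7)²) = 90.41 ≈ 90.41 km. ✓

93.0 km east, -120.9 km north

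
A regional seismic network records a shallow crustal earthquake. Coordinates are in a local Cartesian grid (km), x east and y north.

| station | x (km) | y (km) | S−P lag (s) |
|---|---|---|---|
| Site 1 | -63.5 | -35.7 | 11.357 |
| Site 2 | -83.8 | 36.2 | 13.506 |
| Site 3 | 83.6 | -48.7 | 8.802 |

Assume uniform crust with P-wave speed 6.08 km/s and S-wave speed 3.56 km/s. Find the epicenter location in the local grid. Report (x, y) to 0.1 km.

Distance from S−P lag: d = Δt · v_P v_S / (v_P − v_S) = Δt · (6.08·3.56)/(6.08−3.56) ≈ 8.5892·Δt.
So d_Site 1 = 97.55, d_Site 2 = 116.01, d_Site 3 = 75.60 km.
Circle about each station: (x + 63.5)² + (y + 35.7)² = 97.55²; (x + 83.8)² + (y − 36.2)² = 116.01²; (x − 83.6)² + (y + 48.7)² = 75.60².
Subtracting pairs of circle equations eliminates x²+y² and gives linear equations (the radical axes):
-40.6 x + 143.8 y = -916.18
294.2 x − 26.0 y = 7854.55
Solving the 2×2 system: x ≈ 26.8, y ≈ 1.2 km.
Check against Site 1 (with the unrounded x, y): √((x + 63.5)²+(y + 35.7)²) = 97.55 ≈ 97.55 km. ✓

x ≈ 26.8 km, y ≈ 1.2 km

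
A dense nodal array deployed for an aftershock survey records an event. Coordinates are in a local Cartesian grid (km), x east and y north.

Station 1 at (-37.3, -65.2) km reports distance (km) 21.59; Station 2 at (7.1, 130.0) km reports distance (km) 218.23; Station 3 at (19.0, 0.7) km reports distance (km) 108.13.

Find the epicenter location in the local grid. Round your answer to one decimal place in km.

Circle about each station: (x + 37.3)² + (y + 65.2)² = 21.59²; (x − 7.1)² + (y − 130.0)² = 218.23²; (x − 19.0)² + (y − 0.7)² = 108.13².
Subtracting pairs of circle equations eliminates x²+y² and gives linear equations (the radical axes):
88.8 x + 390.4 y = -35850.12
112.6 x + 131.8 y = -16506.81
Solving the 2×2 system: x ≈ -53.3, y ≈ -79.7 km.
Check against Station 1 (with the unrounded x, y): √((x + 37.3)²+(y + 65.2)²) = 21.60 ≈ 21.59 km. ✓

(-53.3, -79.7)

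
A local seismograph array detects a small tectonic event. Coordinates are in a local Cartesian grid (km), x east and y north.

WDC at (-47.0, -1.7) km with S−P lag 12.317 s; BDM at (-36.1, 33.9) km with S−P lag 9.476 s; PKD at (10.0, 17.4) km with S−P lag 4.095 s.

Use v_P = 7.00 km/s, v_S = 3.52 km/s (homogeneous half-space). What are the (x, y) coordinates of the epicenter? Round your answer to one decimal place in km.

30.9 km east, 37.5 km north

Distance from S−P lag: d = Δt · v_P v_S / (v_P − v_S) = Δt · (7.00·3.52)/(7.00−3.52) ≈ 7.0805·Δt.
So d_WDC = 87.21, d_BDM = 67.09, d_PKD = 28.99 km.
Circle about each station: (x + 47.0)² + (y + 1.7)² = 87.21²; (x + 36.1)² + (y − 33.9)² = 67.09²; (x − 10.0)² + (y − 17.4)² = 28.99².
Subtracting pairs of circle equations eliminates x²+y² and gives linear equations (the radical axes):
21.8 x + 71.2 y = 3345.05
114.0 x + 38.2 y = 4956.03
Solving the 2×2 system: x ≈ 30.9, y ≈ 37.5 km.
Check against WDC (with the unrounded x, y): √((x + 47.0)²+(y + 1.7)²) = 87.22 ≈ 87.21 km. ✓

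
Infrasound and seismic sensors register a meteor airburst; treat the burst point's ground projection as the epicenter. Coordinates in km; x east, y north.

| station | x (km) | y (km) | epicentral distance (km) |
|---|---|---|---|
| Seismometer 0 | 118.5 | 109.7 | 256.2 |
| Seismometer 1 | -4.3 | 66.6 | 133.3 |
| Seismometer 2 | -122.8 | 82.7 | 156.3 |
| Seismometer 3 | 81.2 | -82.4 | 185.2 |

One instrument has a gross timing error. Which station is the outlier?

Seismometer 2

Solve using three stations at a time. Using Seismometer 0, Seismometer 1, Seismometer 3 (subtract circle equations pairwise → linear system) gives (x, y) ≈ (-96.4, -29.8).
Distances from that point to each station vs reported:
  Seismometer 0: calculated 256.2 vs reported 256.2 → residual 0.0 km
  Seismometer 1: calculated 133.3 vs reported 133.3 → residual 0.0 km
  Seismometer 2: calculated 115.6 vs reported 156.3 → residual 40.7 km
  Seismometer 3: calculated 185.2 vs reported 185.2 → residual 0.0 km
Seismometer 0, Seismometer 1, Seismometer 3 are mutually consistent (residuals ≈ 0); Seismometer 2 is off by 40.7 km.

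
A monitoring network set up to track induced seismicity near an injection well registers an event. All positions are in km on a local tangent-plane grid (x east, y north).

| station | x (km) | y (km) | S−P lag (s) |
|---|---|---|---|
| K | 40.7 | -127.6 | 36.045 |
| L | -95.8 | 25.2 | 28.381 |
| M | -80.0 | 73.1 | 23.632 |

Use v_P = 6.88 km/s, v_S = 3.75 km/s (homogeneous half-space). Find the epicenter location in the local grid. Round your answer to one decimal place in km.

Distance from S−P lag: d = Δt · v_P v_S / (v_P − v_S) = Δt · (6.88·3.75)/(6.88−3.75) ≈ 8.2428·Δt.
So d_K = 297.11, d_L = 233.94, d_M = 194.79 km.
Circle about each station: (x − 40.7)² + (y + 127.6)² = 297.11²; (x + 95.8)² + (y − 25.2)² = 233.94²; (x + 80.0)² + (y − 73.1)² = 194.79².
Subtracting pairs of circle equations eliminates x²+y² and gives linear equations (the radical axes):
-273.0 x + 305.6 y = 25420.86
-241.4 x + 401.4 y = 44136.57
Solving the 2×2 system: x ≈ 91.7, y ≈ 165.1 km.
Check against K (with the unrounded x, y): √((x − 40.7)²+(y + 127.6)²) = 297.12 ≈ 297.11 km. ✓

(91.7, 165.1)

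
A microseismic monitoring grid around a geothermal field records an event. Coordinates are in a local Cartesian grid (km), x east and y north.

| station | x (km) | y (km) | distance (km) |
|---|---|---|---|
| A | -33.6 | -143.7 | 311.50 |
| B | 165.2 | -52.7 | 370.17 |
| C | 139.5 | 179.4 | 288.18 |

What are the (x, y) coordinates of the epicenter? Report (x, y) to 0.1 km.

Circle about each station: (x + 33.6)² + (y + 143.7)² = 311.50²; (x − 165.2)² + (y + 52.7)² = 370.17²; (x − 139.5)² + (y − 179.4)² = 288.18².
Subtracting pairs of circle equations eliminates x²+y² and gives linear equations (the radical axes):
397.6 x + 182.0 y = -31703.90
346.2 x + 646.2 y = 43850.50
Solving the 2×2 system: x ≈ -146.8, y ≈ 146.5 km.
Check against A (with the unrounded x, y): √((x + 33.6)²+(y + 143.7)²) = 311.50 ≈ 311.50 km. ✓

x ≈ -146.8 km, y ≈ 146.5 km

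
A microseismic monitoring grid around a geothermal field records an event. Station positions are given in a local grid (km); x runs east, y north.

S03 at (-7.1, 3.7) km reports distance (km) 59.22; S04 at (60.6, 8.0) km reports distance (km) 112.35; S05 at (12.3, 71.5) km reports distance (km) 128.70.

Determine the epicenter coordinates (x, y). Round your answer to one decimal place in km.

Circle about each station: (x + 7.1)² + (y − 3.7)² = 59.22²; (x − 60.6)² + (y − 8.0)² = 112.35²; (x − 12.3)² + (y − 71.5)² = 128.70².
Subtracting pairs of circle equations eliminates x²+y² and gives linear equations (the radical axes):
135.4 x + 8.6 y = -5443.25
38.8 x + 135.6 y = -7857.24
Solving the 2×2 system: x ≈ -37.2, y ≈ -47.3 km.
Check against S03 (with the unrounded x, y): √((x + 7.1)²+(y − 3.7)²) = 59.22 ≈ 59.22 km. ✓

x ≈ -37.2 km, y ≈ -47.3 km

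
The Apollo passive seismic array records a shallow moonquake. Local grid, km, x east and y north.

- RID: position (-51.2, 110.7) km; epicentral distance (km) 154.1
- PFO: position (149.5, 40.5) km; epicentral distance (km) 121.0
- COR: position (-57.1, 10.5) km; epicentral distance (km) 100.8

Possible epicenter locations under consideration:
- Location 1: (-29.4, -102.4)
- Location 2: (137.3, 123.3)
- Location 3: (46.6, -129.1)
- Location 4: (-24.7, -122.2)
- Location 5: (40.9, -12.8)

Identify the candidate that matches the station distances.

For each candidate, compare |candidate − station| to the reported distance:
Location 1: residuals RID 60.1, PFO 108.0, COR 15.4 → max 108.0 km
Location 2: residuals RID 34.8, PFO 37.3, COR 124.0 → max 124.0 km
Location 3: residuals RID 104.9, PFO 77.4, COR 73.1 → max 104.9 km
Location 4: residuals RID 80.3, PFO 117.4, COR 35.8 → max 117.4 km
Location 5: residuals RID 0.0, PFO 0.0, COR 0.1 → max 0.1 km
Only Location 5 has all residuals ≈ 0.

Location 5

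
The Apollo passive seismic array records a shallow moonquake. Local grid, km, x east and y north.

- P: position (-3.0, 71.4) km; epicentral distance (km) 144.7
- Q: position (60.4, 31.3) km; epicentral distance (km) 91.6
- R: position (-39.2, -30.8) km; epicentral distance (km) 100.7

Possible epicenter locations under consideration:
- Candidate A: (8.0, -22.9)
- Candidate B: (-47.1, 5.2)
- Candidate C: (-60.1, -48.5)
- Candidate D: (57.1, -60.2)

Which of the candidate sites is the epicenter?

For each candidate, compare |candidate − station| to the reported distance:
Candidate A: residuals P 49.8, Q 16.2, R 52.8 → max 52.8 km
Candidate B: residuals P 65.2, Q 19.0, R 63.8 → max 65.2 km
Candidate C: residuals P 11.9, Q 52.9, R 73.3 → max 73.3 km
Candidate D: residuals P 0.0, Q 0.0, R 0.0 → max 0.0 km
Only Candidate D has all residuals ≈ 0.

Candidate D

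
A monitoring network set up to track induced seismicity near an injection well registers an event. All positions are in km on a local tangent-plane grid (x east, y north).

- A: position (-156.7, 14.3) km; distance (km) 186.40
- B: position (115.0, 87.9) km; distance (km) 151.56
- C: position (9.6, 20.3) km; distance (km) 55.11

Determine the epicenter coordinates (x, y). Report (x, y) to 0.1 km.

Circle about each station: (x + 156.7)² + (y − 14.3)² = 186.40²; (x − 115.0)² + (y − 87.9)² = 151.56²; (x − 9.6)² + (y − 20.3)² = 55.11².
Subtracting the A equation from the B and C equations removes the quadratic terms:
543.4 x + 147.2 y = 7966.56
332.6 x + 12.0 y = 7452.72
Solving the 2×2 system: x ≈ 23.6, y ≈ -33.0 km.
Check against A (with the unrounded x, y): √((x + 156.7)²+(y − 14.3)²) = 186.40 ≈ 186.40 km. ✓

(23.6, -33.0)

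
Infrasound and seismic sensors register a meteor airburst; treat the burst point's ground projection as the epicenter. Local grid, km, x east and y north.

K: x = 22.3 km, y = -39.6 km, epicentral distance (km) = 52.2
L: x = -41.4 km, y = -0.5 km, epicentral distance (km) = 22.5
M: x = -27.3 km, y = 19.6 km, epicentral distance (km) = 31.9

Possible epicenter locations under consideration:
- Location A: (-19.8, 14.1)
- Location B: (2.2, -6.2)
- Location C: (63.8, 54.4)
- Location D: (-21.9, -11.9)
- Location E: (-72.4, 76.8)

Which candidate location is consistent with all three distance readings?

For each candidate, compare |candidate − station| to the reported distance:
Location A: residuals K 16.0, L 3.6, M 22.6 → max 22.6 km
Location B: residuals K 13.2, L 21.5, M 7.3 → max 21.5 km
Location C: residuals K 50.6, L 96.2, M 65.6 → max 96.2 km
Location D: residuals K 0.0, L 0.1, M 0.1 → max 0.1 km
Location E: residuals K 97.9, L 60.8, M 40.9 → max 97.9 km
Only Location D has all residuals ≈ 0.

Location D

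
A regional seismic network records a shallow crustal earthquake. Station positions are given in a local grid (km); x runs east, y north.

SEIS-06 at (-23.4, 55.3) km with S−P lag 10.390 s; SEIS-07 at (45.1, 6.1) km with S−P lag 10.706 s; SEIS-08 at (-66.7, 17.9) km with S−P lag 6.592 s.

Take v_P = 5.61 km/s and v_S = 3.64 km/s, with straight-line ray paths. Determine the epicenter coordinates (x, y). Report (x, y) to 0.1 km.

Distance from S−P lag: d = Δt · v_P v_S / (v_P − v_S) = Δt · (5.61·3.64)/(5.61−3.64) ≈ 10.3657·Δt.
So d_SEIS-06 = 107.70, d_SEIS-07 = 110.98, d_SEIS-08 = 68.33 km.
Circle about each station: (x + 23.4)² + (y − 55.3)² = 107.70²; (x − 45.1)² + (y − 6.1)² = 110.98²; (x + 66.7)² + (y − 17.9)² = 68.33².
Subtracting the SEIS-06 equation from the SEIS-07 and SEIS-08 equations removes the quadratic terms:
137.0 x − 98.4 y = -2251.70
-86.6 x − 74.8 y = 8093.95
Solving the 2×2 system: x ≈ -51.4, y ≈ -48.7 km.
Check against SEIS-06 (with the unrounded x, y): √((x + 23.4)²+(y − 55.3)²) = 107.70 ≈ 107.70 km. ✓

(-51.4, -48.7)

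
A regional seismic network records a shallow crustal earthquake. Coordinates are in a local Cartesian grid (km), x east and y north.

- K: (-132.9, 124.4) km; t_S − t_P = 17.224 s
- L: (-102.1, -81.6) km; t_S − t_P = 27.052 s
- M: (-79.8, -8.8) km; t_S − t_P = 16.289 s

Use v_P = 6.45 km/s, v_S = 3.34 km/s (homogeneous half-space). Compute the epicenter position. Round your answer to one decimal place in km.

(-19.7, 86.7)

Distance from S−P lag: d = Δt · v_P v_S / (v_P − v_S) = Δt · (6.45·3.34)/(6.45−3.34) ≈ 6.9270·Δt.
So d_K = 119.31, d_L = 187.39, d_M = 112.83 km.
Circle about each station: (x + 132.9)² + (y − 124.4)² = 119.31²; (x + 102.1)² + (y + 81.6)² = 187.39²; (x + 79.8)² + (y + 8.8)² = 112.83².
Subtracting pairs of circle equations eliminates x²+y² and gives linear equations (the radical axes):
61.6 x − 412.0 y = -36934.94
106.2 x − 266.4 y = -25188.02
Solving the 2×2 system: x ≈ -19.7, y ≈ 86.7 km.
Check against K (with the unrounded x, y): √((x + 132.9)²+(y − 124.4)²) = 119.33 ≈ 119.31 km. ✓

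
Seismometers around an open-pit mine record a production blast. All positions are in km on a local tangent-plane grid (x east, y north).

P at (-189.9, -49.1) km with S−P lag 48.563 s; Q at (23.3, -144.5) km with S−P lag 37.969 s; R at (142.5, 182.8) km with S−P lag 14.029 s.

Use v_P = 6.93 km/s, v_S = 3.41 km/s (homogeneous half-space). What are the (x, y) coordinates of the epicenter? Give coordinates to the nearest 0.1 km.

Distance from S−P lag: d = Δt · v_P v_S / (v_P − v_S) = Δt · (6.93·3.41)/(6.93−3.41) ≈ 6.7134·Δt.
So d_P = 326.02, d_Q = 254.90, d_R = 94.18 km.
Circle about each station: (x + 189.9)² + (y + 49.1)² = 326.02²; (x − 23.3)² + (y + 144.5)² = 254.90²; (x − 142.5)² + (y − 182.8)² = 94.18².
Subtracting pairs of circle equations eliminates x²+y² and gives linear equations (the radical axes):
426.4 x − 190.8 y = 24265.35
664.8 x + 463.8 y = 112668.44
Solving the 2×2 system: x ≈ 100.9, y ≈ 98.3 km.

x ≈ 100.9 km, y ≈ 98.3 km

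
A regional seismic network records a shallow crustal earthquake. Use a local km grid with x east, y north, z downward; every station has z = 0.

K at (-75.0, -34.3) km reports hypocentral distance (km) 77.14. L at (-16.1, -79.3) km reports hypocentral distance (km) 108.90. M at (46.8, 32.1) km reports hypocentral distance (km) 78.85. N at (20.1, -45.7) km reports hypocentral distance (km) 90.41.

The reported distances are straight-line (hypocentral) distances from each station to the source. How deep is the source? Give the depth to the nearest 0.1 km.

Each station gives a sphere (x−x_i)² + (y−y_i)² + z² = d_i² (stations at z=0).
Subtracting the K sphere from L and M: z² cancels, leaving linear equations in x and y:
117.8 x − 90.0 y = -6162.42
243.6 x + 132.8 y = -3847.58
Solving: x ≈ -31.001, y ≈ 27.894 km (keep extra digits for the depth step; rounded: -31.0, 27.9).
Then from the K sphere: z² = 77.14² − (x + 75.0)² − (y + 34.3)² with x = -31.001, y = 27.894, so z ≈ 12.107 ≈ 12.1 km.

z ≈ 12.1 km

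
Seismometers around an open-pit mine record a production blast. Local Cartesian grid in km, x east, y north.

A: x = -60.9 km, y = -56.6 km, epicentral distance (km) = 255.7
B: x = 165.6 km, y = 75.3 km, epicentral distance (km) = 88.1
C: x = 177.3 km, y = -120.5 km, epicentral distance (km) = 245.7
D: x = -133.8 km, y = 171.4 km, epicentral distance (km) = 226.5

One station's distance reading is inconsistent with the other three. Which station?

Solve using three stations at a time. Using B, C, D (subtract circle equations pairwise → linear system) gives (x, y) ≈ (83.2, 106.5).
Distances from that point to each station vs reported:
  A: calculated 217.6 vs reported 255.7 → residual 38.1 km
  B: calculated 88.1 vs reported 88.1 → residual 0.0 km
  C: calculated 245.7 vs reported 245.7 → residual 0.0 km
  D: calculated 226.5 vs reported 226.5 → residual 0.0 km
B, C, D are mutually consistent (residuals ≈ 0); A is off by 38.1 km.

A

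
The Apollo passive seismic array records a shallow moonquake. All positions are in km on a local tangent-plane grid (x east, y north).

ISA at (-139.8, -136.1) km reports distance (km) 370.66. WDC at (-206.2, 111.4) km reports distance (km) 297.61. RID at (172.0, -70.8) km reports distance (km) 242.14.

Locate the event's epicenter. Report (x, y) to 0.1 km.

Circle about each station: (x + 139.8)² + (y + 136.1)² = 370.66²; (x + 206.2)² + (y − 111.4)² = 297.61²; (x − 172.0)² + (y + 70.8)² = 242.14².
Subtracting the ISA equation from the WDC and RID equations removes the quadratic terms:
-132.8 x + 495.0 y = 65678.27
623.6 x + 130.6 y = 75286.45
Solving the 2×2 system: x ≈ 88.0, y ≈ 156.3 km.
Check against ISA (with the unrounded x, y): √((x + 139.8)²+(y + 136.1)²) = 370.65 ≈ 370.66 km. ✓

(88.0, 156.3)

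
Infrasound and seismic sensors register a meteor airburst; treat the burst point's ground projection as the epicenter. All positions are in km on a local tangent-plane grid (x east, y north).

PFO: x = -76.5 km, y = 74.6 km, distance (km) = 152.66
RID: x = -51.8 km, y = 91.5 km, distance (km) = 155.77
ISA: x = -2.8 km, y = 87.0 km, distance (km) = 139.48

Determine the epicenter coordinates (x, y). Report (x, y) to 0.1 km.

Circle about each station: (x + 76.5)² + (y − 74.6)² = 152.66²; (x + 51.8)² + (y − 91.5)² = 155.77²; (x + 2.8)² + (y − 87.0)² = 139.48².
Subtracting the PFO equation from the RID and ISA equations removes the quadratic terms:
49.4 x + 33.8 y = -1321.14
147.4 x + 24.8 y = 9.84
Solving the 2×2 system: x ≈ 8.8, y ≈ -52.0 km.
Check against PFO (with the unrounded x, y): √((x + 76.5)²+(y − 74.6)²) = 152.63 ≈ 152.66 km. ✓

(8.8, -52.0)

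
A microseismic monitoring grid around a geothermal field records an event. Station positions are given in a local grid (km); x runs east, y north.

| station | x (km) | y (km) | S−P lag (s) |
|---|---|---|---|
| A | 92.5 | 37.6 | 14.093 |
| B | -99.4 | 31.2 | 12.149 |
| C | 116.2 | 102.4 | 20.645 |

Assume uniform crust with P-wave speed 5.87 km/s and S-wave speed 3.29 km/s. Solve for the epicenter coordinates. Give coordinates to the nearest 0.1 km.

Distance from S−P lag: d = Δt · v_P v_S / (v_P − v_S) = Δt · (5.87·3.29)/(5.87−3.29) ≈ 7.4854·Δt.
So d_A = 105.49, d_B = 90.94, d_C = 154.54 km.
Circle about each station: (x − 92.5)² + (y − 37.6)² = 105.49²; (x + 99.4)² + (y − 31.2)² = 90.94²; (x − 116.2)² + (y − 102.4)² = 154.54².
Subtracting the A equation from the B and C equations removes the quadratic terms:
-383.8 x − 12.8 y = 3741.85
47.4 x + 129.6 y = 1263.72
Solving the 2×2 system: x ≈ -10.2, y ≈ 13.5 km.

(-10.2, 13.5)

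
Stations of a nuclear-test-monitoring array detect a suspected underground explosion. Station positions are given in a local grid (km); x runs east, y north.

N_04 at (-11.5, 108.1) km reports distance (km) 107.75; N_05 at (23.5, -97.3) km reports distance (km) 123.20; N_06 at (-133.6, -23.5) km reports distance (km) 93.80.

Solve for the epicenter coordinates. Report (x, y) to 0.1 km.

Circle about each station: (x + 11.5)² + (y − 108.1)² = 107.75²; (x − 23.5)² + (y + 97.3)² = 123.20²; (x + 133.6)² + (y + 23.5)² = 93.80².
Subtracting pairs of circle equations eliminates x²+y² and gives linear equations (the radical axes):
70.0 x − 410.8 y = -5366.50
-244.2 x − 263.2 y = 9394.97
Solving the 2×2 system: x ≈ -44.4, y ≈ 5.5 km.

(-44.4, 5.5)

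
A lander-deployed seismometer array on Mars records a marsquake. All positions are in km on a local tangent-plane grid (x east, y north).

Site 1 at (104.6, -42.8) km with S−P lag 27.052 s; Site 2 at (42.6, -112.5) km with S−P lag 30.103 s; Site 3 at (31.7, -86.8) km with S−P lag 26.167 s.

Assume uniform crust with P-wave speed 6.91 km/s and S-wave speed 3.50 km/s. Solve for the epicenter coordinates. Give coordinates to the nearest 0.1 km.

x ≈ -38.5 km, y ≈ 85.0 km

Distance from S−P lag: d = Δt · v_P v_S / (v_P − v_S) = Δt · (6.91·3.50)/(6.91−3.50) ≈ 7.0924·Δt.
So d_Site 1 = 191.86, d_Site 2 = 213.50, d_Site 3 = 185.59 km.
Circle about each station: (x − 104.6)² + (y + 42.8)² = 191.86²; (x − 42.6)² + (y + 112.5)² = 213.50²; (x − 31.7)² + (y + 86.8)² = 185.59².
Subtracting the Site 1 equation from the Site 2 and Site 3 equations removes the quadratic terms:
-124.0 x − 139.4 y = -7073.98
-145.8 x − 88.0 y = -1867.26
Solving the 2×2 system: x ≈ -38.5, y ≈ 85.0 km.
Check against Site 1 (with the unrounded x, y): √((x − 104.6)²+(y + 42.8)²) = 191.83 ≈ 191.86 km. ✓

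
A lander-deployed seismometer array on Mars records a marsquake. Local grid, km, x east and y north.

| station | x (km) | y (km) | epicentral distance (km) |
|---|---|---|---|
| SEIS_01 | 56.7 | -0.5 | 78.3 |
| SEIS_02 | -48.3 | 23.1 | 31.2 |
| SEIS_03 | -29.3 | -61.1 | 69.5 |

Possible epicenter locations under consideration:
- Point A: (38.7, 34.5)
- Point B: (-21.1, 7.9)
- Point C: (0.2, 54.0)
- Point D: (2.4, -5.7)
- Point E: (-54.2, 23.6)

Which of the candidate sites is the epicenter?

Point B

For each candidate, compare |candidate − station| to the reported distance:
Point A: residuals SEIS_01 38.9, SEIS_02 56.5, SEIS_03 47.8 → max 56.5 km
Point B: residuals SEIS_01 0.0, SEIS_02 0.0, SEIS_03 0.0 → max 0.0 km
Point C: residuals SEIS_01 0.2, SEIS_02 26.3, SEIS_03 49.3 → max 49.3 km
Point D: residuals SEIS_01 23.8, SEIS_02 27.1, SEIS_03 5.7 → max 27.1 km
Point E: residuals SEIS_01 35.2, SEIS_02 25.3, SEIS_03 18.8 → max 35.2 km
Only Point B has all residuals ≈ 0.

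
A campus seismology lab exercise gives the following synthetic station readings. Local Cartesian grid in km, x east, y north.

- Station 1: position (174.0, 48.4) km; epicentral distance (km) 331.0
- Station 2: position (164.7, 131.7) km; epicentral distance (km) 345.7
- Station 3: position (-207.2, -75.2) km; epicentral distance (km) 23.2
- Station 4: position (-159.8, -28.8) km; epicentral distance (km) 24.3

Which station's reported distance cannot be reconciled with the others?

Solve using three stations at a time. Using Station 1, Station 2, Station 4 (subtract circle equations pairwise → linear system) gives (x, y) ≈ (-152.6, -5.6).
Distances from that point to each station vs reported:
  Station 1: calculated 331.0 vs reported 331.0 → residual 0.0 km
  Station 2: calculated 345.7 vs reported 345.7 → residual 0.0 km
  Station 3: calculated 88.5 vs reported 23.2 → residual 65.3 km
  Station 4: calculated 24.3 vs reported 24.3 → residual 0.0 km
Station 1, Station 2, Station 4 are mutually consistent (residuals ≈ 0); Station 3 is off by 65.3 km.

Station 3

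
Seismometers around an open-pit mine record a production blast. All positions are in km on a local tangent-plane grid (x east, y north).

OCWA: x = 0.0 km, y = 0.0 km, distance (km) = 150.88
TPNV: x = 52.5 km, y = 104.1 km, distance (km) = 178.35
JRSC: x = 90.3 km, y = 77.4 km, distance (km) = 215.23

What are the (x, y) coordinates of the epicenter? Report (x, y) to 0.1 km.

-124.8 km east, 84.8 km north

Circle about each station: x² + y² = 150.88²; (x − 52.5)² + (y − 104.1)² = 178.35²; (x − 90.3)² + (y − 77.4)² = 215.23².
Subtracting the OCWA equation from the TPNV and JRSC equations removes the quadratic terms:
105.0 x + 208.2 y = 4549.11
180.6 x + 154.8 y = -9414.33
Solving the 2×2 system: x ≈ -124.8, y ≈ 84.8 km.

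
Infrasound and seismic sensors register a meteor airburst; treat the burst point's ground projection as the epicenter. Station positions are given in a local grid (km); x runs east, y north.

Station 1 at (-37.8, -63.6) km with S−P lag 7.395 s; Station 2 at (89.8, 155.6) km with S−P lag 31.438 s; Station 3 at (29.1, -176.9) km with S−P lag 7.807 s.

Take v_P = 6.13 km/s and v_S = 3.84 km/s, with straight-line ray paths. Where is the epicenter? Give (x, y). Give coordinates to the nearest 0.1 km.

x ≈ -41.9 km, y ≈ -139.5 km

Distance from S−P lag: d = Δt · v_P v_S / (v_P − v_S) = Δt · (6.13·3.84)/(6.13−3.84) ≈ 10.2791·Δt.
So d_Station 1 = 76.01, d_Station 2 = 323.16, d_Station 3 = 80.25 km.
Circle about each station: (x + 37.8)² + (y + 63.6)² = 76.01²; (x − 89.8)² + (y − 155.6)² = 323.16²; (x − 29.1)² + (y + 176.9)² = 80.25².
Subtracting pairs of circle equations eliminates x²+y² and gives linear equations (the radical axes):
255.2 x + 438.4 y = -71853.27
133.8 x − 226.6 y = 26004.08
Solving the 2×2 system: x ≈ -41.9, y ≈ -139.5 km.
Check against Station 1 (with the unrounded x, y): √((x + 37.8)²+(y + 63.6)²) = 76.01 ≈ 76.01 km. ✓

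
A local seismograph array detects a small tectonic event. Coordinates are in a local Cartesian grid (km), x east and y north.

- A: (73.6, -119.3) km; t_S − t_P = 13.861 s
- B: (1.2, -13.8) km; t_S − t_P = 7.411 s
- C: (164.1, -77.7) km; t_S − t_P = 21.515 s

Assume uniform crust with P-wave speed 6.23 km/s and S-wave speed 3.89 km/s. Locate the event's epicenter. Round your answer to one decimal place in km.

-58.2 km east, -62.4 km north

Distance from S−P lag: d = Δt · v_P v_S / (v_P − v_S) = Δt · (6.23·3.89)/(6.23−3.89) ≈ 10.3567·Δt.
So d_A = 143.55, d_B = 76.75, d_C = 222.82 km.
Circle about each station: (x − 73.6)² + (y + 119.3)² = 143.55²; (x − 1.2)² + (y + 13.8)² = 76.75²; (x − 164.1)² + (y + 77.7)² = 222.82².
Subtracting the A equation from the B and C equations removes the quadratic terms:
-144.8 x + 211.0 y = -4741.53
181.0 x + 83.2 y = -15725.50
Solving the 2×2 system: x ≈ -58.2, y ≈ -62.4 km.
Check against A (with the unrounded x, y): √((x − 73.6)²+(y + 119.3)²) = 143.55 ≈ 143.55 km. ✓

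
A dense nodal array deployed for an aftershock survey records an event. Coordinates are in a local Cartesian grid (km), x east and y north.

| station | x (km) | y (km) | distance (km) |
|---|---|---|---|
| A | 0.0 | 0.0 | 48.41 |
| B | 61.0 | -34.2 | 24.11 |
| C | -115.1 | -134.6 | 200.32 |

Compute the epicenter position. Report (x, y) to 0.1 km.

Circle about each station: x² + y² = 48.41²; (x − 61.0)² + (y + 34.2)² = 24.11²; (x + 115.1)² + (y + 134.6)² = 200.32².
Subtracting the A equation from the B and C equations removes the quadratic terms:
122.0 x − 68.4 y = 6652.88
-230.2 x − 269.2 y = -6419.40
Solving the 2×2 system: x ≈ 45.9, y ≈ -15.4 km.

45.9 km east, -15.4 km north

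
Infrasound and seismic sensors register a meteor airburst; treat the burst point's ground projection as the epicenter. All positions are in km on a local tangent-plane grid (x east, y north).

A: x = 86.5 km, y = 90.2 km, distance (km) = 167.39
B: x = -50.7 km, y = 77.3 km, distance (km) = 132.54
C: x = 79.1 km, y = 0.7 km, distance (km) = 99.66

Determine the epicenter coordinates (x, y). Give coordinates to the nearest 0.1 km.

Circle about each station: (x − 86.5)² + (y − 90.2)² = 167.39²; (x + 50.7)² + (y − 77.3)² = 132.54²; (x − 79.1)² + (y − 0.7)² = 99.66².
Subtracting pairs of circle equations eliminates x²+y² and gives linear equations (the radical axes):
-274.4 x − 25.8 y = 3380.05
-14.8 x − 179.0 y = 8726.31
Solving the 2×2 system: x ≈ -7.8, y ≈ -48.1 km.

(-7.8, -48.1)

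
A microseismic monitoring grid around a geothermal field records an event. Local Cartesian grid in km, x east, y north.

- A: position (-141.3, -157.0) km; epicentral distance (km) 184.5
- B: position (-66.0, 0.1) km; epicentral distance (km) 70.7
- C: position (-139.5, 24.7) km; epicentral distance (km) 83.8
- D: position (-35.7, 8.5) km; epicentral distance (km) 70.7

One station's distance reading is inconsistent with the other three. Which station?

Solve using three stations at a time. Using B, C, D (subtract circle equations pairwise → linear system) gives (x, y) ≈ (-69.4, 71.0).
Distances from that point to each station vs reported:
  A: calculated 239.1 vs reported 184.5 → residual 54.6 km
  B: calculated 71.0 vs reported 70.7 → residual 0.3 km
  C: calculated 84.1 vs reported 83.8 → residual 0.3 km
  D: calculated 71.0 vs reported 70.7 → residual 0.3 km
B, C, D are mutually consistent (residuals ≈ 0); A is off by 54.6 km.

A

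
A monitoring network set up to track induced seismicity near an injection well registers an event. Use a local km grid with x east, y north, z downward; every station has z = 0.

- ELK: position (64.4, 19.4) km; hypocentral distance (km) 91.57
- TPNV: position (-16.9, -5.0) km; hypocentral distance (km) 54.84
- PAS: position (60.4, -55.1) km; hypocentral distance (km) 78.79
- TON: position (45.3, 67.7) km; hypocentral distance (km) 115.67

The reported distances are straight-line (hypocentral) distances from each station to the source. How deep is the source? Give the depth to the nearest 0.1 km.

Each station gives a sphere (x−x_i)² + (y−y_i)² + z² = d_i² (stations at z=0).
Subtracting the ELK sphere from TPNV and PAS: z² cancels, leaving linear equations in x and y:
-162.6 x − 48.8 y = 1164.53
-8.0 x − 149.0 y = 4337.65
Solving: x ≈ 1.601, y ≈ -29.198 km (keep extra digits for the depth step; rounded: 1.6, -29.2).
Then from the ELK sphere: z² = 91.57² − (x − 64.4)² − (y − 19.4)² with x = 1.601, y = -29.198, so z ≈ 45.602 ≈ 45.6 km.

z ≈ 45.6 km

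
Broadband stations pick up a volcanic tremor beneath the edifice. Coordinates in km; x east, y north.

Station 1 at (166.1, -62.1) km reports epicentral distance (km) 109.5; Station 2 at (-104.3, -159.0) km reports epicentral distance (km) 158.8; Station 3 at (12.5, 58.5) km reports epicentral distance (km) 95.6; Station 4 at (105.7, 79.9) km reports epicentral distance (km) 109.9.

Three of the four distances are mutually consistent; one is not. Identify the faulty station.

Solve using three stations at a time. Using Station 1, Station 3, Station 4 (subtract circle equations pairwise → linear system) gives (x, y) ≈ (64.2, -21.9).
Distances from that point to each station vs reported:
  Station 1: calculated 109.5 vs reported 109.5 → residual 0.0 km
  Station 2: calculated 217.3 vs reported 158.8 → residual 58.5 km
  Station 3: calculated 95.6 vs reported 95.6 → residual 0.0 km
  Station 4: calculated 109.9 vs reported 109.9 → residual 0.0 km
Station 1, Station 3, Station 4 are mutually consistent (residuals ≈ 0); Station 2 is off by 58.5 km.

Station 2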